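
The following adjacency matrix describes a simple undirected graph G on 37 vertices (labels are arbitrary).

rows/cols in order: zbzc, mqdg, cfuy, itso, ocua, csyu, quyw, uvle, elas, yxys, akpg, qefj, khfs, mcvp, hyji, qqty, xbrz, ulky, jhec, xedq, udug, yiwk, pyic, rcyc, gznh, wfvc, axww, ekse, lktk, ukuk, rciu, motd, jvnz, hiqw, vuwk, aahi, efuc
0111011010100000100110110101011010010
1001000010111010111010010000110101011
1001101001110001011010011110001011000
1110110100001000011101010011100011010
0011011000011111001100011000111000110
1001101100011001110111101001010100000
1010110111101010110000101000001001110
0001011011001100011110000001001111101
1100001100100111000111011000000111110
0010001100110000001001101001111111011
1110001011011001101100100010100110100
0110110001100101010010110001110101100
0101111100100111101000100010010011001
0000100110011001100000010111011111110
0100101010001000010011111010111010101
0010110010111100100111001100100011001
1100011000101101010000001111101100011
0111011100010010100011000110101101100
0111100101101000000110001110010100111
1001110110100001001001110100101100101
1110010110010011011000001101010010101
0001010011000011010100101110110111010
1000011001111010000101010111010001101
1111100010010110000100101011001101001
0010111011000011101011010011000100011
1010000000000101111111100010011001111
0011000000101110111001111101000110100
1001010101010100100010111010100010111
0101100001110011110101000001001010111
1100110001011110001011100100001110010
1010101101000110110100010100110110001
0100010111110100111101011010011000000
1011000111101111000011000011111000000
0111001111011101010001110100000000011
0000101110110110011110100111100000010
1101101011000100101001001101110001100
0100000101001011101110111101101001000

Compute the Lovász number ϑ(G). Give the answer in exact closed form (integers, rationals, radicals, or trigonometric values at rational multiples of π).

Vertex udug has 18 neighbors: zbzc, mqdg, cfuy, csyu, uvle, elas, qefj, hyji, qqty, ulky, jhec, gznh, wfvc, ekse, ukuk, jvnz, vuwk, efuc.
deg(mcvp) = 18; N(mcvp) = {ocua, uvle, elas, qefj, khfs, qqty, xbrz, rcyc, wfvc, axww, ekse, ukuk, rciu, motd, jvnz, hiqw, vuwk, aahi}.
N(qefj) = {mqdg, cfuy, ocua, csyu, yxys, akpg, mcvp, qqty, ulky, udug, pyic, rcyc, ekse, lktk, ukuk, motd, hiqw, vuwk}, |N(qefj)| = 18.
Vertex khfs has 18 neighbors: mqdg, itso, ocua, csyu, quyw, uvle, akpg, mcvp, hyji, qqty, xbrz, jhec, pyic, axww, ukuk, jvnz, hiqw, efuc.
Regular of degree 18 on 37 vertices: Paley(37): SR with (k,λ,μ)=(18,8,9).
A has 3 distinct eigenvalues ≈ [18.0, 2.5414, -3.5414].
−37·(-sqrt(37)/2 - 1/2) / ((18)−(-sqrt(37)/2 - 1/2)) = sqrt(37) = ϑ(G).
ϑ(G) ≈ 6.08276253.

sqrt(37)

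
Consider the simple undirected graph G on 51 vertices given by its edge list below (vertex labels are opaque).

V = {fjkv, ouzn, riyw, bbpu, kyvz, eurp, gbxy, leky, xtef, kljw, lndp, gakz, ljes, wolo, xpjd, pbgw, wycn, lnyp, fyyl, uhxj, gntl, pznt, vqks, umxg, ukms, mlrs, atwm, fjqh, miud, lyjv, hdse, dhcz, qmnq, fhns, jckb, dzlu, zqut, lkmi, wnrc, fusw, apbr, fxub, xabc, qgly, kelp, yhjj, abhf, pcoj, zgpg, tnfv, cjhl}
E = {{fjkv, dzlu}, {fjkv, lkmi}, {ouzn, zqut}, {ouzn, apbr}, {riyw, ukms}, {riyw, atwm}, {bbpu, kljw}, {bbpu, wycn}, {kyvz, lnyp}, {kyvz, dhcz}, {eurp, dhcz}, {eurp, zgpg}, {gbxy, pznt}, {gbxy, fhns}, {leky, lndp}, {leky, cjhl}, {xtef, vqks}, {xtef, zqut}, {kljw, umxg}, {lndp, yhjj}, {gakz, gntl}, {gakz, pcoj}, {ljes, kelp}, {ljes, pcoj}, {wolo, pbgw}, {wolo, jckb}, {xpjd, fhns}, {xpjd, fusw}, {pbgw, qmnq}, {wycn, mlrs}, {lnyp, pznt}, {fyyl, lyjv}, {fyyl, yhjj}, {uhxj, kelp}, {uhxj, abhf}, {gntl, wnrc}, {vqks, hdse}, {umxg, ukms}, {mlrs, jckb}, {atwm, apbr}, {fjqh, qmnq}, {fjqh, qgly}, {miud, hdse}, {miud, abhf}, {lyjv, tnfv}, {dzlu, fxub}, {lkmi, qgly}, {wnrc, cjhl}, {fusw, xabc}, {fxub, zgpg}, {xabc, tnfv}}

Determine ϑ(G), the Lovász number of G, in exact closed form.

N(kelp) = {ljes, uhxj}, |N(kelp)| = 2.
Vertex abhf has 2 neighbors: uhxj, miud.
Vertex gbxy has 2 neighbors: pznt, fhns.
N(xtef) = {vqks, zqut}, |N(xtef)| = 2.
Every vertex has degree 2 (N=51); the odd cycle C_{51}.
spec(A) ≈ [2.0, 1.9848, 1.9396, 1.8649, 1.762, 1.6324, 1.478, 1.3012, 1.1047, 0.8915, 0.6647, 0.4279, 0.1845, -0.0616, -0.3068, -0.5473, -0.7796, -1.0, -1.2053, -1.3923, -1.5582, -1.7004, -1.8169, -1.9059, -1.9659, -1.9962] (distinct, 4 d.p.).
With N=51: ϑ(G) = 51·(-(-1)*2*cos(pi/51))/(2−(-2*cos(pi/51))) = 51*cos(pi/51)/(cos(pi/51) + 1).
Numerically 25.4758.
Check 25 ≤ 51*cos(pi/51)/(cos(pi/51) + 1) ≤ 26: both strict.

51*cos(pi/51)/(cos(pi/51) + 1)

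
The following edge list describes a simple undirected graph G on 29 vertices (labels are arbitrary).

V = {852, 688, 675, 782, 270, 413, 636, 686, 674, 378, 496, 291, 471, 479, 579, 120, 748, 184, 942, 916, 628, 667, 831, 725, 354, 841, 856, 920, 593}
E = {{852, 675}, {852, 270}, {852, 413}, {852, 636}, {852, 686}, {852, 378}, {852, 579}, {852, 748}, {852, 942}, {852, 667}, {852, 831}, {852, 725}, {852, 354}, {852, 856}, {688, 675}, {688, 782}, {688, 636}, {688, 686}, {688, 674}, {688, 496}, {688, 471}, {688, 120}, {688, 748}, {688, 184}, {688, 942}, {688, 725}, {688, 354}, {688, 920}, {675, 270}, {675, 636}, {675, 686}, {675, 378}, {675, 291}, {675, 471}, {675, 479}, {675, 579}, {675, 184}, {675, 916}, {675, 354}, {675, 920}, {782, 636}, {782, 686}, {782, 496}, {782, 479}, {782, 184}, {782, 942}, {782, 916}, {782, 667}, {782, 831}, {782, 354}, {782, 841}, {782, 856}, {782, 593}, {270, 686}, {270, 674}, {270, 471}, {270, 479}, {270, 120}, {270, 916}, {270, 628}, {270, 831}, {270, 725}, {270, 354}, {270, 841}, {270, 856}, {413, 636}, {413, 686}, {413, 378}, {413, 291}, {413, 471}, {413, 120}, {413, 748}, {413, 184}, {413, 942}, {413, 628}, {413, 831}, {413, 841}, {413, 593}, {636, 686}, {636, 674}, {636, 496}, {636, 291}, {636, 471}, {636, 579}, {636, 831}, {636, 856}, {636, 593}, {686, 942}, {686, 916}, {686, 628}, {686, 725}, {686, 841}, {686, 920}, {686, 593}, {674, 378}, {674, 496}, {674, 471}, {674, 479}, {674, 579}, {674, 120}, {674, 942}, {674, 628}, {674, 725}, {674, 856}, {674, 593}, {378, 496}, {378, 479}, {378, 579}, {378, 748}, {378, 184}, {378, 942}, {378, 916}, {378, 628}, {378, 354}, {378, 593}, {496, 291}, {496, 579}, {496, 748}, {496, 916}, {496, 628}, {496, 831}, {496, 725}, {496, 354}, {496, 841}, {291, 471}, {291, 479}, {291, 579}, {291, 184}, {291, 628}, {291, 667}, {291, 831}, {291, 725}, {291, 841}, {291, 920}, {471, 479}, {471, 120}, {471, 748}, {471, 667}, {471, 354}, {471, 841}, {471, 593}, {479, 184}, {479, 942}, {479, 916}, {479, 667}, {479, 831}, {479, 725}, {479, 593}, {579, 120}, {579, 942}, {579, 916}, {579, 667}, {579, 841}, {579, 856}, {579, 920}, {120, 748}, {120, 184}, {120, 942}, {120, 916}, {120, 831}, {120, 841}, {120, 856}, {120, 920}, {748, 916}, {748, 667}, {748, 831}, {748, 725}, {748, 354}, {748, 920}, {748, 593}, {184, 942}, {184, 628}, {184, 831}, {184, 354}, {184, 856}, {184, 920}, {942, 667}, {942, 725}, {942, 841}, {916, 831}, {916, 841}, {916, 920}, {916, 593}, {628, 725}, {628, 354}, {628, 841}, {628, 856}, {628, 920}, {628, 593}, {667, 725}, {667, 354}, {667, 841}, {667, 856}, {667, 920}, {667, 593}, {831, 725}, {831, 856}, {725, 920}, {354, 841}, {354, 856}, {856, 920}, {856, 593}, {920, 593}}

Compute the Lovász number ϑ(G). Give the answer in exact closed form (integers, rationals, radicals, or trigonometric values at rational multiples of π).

Vertex 496 has 14 neighbors: 688, 782, 636, 674, 378, 291, 579, 748, 916, 628, 831, 725, 354, 841.
N(120) = {688, 270, 413, 674, 471, 579, 748, 184, 942, 916, 831, 841, 856, 920}, |N(120)| = 14.
N(675) = {852, 688, 270, 636, 686, 378, 291, 471, 479, 579, 184, 916, 354, 920}, |N(675)| = 14.
N(579) = {852, 675, 636, 674, 378, 496, 291, 120, 942, 916, 667, 841, 856, 920}, |N(579)| = 14.
14-regular, N=29; SR(29,14,6,7) — a Paley graph.
A has 3 distinct eigenvalues ≈ [14.0, 2.19258, -3.19258].
With N=29: ϑ(G) = 29·(-(-sqrt(29)/2 - 1/2))/(14−(-sqrt(29)/2 - 1/2)) = sqrt(29).
≈ 5.385165 (to 6 d.p.).

sqrt(29)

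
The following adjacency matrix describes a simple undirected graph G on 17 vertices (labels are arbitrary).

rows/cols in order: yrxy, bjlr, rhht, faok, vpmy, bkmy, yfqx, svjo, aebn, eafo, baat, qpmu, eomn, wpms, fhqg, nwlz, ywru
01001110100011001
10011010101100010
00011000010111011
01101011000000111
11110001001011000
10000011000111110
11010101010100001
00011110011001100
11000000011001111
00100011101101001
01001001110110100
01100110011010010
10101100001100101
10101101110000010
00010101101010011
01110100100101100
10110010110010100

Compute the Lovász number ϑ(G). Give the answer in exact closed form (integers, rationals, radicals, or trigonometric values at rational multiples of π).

sqrt(17)

Vertex qpmu has 8 neighbors: bjlr, rhht, bkmy, yfqx, eafo, baat, eomn, nwlz.
N(aebn) = {yrxy, bjlr, eafo, baat, wpms, fhqg, nwlz, ywru}, |N(aebn)| = 8.
N(svjo) = {faok, vpmy, bkmy, yfqx, eafo, baat, wpms, fhqg}, |N(svjo)| = 8.
Vertex nwlz has 8 neighbors: bjlr, rhht, faok, bkmy, aebn, qpmu, wpms, fhqg.
17-vertex 8-regular graph: Paley(17): SR with (k,λ,μ)=(8,3,4).
A has 3 distinct eigenvalues ≈ [8.0, 1.56155, -2.56155].
ϑ = −N·λ_min/(λ_max−λ_min) = −17·(-sqrt(17)/2 - 1/2)/(8−(-sqrt(17)/2 - 1/2)) = sqrt(17).
Numerically 4.12311.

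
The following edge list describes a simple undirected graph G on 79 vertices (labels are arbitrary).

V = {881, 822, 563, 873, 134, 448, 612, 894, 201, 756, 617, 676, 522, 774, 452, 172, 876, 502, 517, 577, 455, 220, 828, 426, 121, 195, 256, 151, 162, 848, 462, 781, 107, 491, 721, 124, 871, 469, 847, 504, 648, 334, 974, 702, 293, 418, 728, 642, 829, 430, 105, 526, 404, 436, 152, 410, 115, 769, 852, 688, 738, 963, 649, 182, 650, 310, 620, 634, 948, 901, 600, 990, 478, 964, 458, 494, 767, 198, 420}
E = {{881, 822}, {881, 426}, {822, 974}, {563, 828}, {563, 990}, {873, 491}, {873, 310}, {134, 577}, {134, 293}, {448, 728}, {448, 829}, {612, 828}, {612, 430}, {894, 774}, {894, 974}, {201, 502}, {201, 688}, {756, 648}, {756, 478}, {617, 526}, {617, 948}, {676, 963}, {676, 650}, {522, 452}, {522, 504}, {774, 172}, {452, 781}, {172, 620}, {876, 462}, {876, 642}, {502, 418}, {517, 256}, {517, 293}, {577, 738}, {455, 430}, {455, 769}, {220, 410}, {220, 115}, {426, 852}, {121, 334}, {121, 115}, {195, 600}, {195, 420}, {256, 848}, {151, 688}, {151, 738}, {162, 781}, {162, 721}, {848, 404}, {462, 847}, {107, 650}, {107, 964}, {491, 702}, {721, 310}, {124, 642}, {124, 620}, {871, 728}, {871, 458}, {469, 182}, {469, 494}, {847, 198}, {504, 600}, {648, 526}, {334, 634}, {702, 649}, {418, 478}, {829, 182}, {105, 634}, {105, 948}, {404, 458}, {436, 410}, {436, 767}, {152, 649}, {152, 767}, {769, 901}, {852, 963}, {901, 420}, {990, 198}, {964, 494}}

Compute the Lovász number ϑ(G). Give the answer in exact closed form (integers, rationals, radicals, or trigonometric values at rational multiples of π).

79*cos(pi/79)/(cos(pi/79) + 1)

N(198) = {847, 990}, |N(198)| = 2.
Vertex 702 has 2 neighbors: 491, 649.
Vertex 876 has 2 neighbors: 462, 642.
N(522) = {452, 504}, |N(522)| = 2.
G on 79 vertices is 2-regular; connected 2-regular on 79 ⇒ C_{79}.
spec(A) ≈ [2.0, 1.99368, 1.97475, 1.94334, 1.89964, 1.84393, 1.77657, 1.69797, 1.60863, 1.50913, 1.40008, 1.28219, 1.15618, 1.02287, 0.88309, 0.73773, 0.5877, 0.43396, 0.27747, 0.11923, -0.03976, -0.19851, -0.356, -0.51123, -0.66324, -0.81105, -0.95374, -1.09039, -1.22015, -1.3422, -1.45576, -1.56011, -1.65461, -1.73864, -1.81168, -1.87327, -1.92301, -1.96059, -1.98578, -1.99842] (distinct, 5 d.p.).
With N=79: ϑ(G) = 79·(-(-1)*2*cos(pi/79))/(2−(-2*cos(pi/79))) = 79*cos(pi/79)/(cos(pi/79) + 1).
Numerically 39.4843794.
Lovász sandwich 39 ≤ 79*cos(pi/79)/(cos(pi/79) + 1) ≤ 40: both strict.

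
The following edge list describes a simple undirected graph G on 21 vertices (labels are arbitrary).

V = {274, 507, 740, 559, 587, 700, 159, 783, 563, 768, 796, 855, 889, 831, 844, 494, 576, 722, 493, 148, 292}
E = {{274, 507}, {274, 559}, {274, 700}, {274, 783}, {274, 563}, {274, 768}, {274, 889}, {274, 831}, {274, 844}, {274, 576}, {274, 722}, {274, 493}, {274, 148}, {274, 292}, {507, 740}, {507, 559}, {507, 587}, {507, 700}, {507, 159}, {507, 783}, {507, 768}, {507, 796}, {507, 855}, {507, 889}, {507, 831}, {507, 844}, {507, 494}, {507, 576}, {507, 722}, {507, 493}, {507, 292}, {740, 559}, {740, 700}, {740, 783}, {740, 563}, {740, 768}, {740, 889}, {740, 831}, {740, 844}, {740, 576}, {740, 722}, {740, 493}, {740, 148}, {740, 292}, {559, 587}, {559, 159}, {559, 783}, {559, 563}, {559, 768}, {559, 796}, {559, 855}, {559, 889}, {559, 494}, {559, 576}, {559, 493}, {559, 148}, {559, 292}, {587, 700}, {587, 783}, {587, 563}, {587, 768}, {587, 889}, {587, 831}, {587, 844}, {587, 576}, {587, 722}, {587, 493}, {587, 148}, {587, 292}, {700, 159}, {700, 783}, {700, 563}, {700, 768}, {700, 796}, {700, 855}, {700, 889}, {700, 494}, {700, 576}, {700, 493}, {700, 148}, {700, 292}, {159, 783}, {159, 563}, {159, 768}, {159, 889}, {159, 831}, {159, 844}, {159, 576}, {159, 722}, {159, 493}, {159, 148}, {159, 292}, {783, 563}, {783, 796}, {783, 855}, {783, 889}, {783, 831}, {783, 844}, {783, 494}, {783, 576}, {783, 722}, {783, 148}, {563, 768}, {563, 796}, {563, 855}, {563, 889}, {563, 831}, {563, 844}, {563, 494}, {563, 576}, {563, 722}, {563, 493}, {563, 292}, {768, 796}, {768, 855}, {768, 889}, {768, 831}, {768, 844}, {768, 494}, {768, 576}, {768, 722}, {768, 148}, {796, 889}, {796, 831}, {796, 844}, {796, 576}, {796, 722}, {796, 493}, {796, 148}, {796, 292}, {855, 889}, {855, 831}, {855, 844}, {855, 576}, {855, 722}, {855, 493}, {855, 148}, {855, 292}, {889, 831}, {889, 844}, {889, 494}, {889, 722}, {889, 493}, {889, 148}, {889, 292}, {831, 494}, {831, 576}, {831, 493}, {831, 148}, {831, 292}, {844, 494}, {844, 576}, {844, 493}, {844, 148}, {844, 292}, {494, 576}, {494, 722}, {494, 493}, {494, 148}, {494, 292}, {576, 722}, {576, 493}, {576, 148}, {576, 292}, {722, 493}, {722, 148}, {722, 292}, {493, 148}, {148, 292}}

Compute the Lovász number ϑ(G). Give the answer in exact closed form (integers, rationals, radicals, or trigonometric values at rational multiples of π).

deg(274) = 14; N(274) = {507, 559, 700, 783, 563, 768, 889, 831, 844, 576, 722, 493, 148, 292}.
deg(148) = 18; N(148) = {274, 740, 559, 587, 700, 159, 783, 768, 796, 855, 889, 831, 844, 494, 576, 722, 493, 292}.
Vertex 292 has 17 neighbors: 274, 507, 740, 559, 587, 700, 159, 563, 796, 855, 889, 831, 844, 494, 576, 722, 148.
deg(796) = 14; N(796) = {507, 559, 700, 783, 563, 768, 889, 831, 844, 576, 722, 493, 148, 292}.
G = K_{7,5,4,3,2}: α = 7 = χ(Ḡ), so ϑ = 7.
= 7.00000… (decimal).
Lovász sandwich 7 ≤ 7 ≤ 7: collapsed.

7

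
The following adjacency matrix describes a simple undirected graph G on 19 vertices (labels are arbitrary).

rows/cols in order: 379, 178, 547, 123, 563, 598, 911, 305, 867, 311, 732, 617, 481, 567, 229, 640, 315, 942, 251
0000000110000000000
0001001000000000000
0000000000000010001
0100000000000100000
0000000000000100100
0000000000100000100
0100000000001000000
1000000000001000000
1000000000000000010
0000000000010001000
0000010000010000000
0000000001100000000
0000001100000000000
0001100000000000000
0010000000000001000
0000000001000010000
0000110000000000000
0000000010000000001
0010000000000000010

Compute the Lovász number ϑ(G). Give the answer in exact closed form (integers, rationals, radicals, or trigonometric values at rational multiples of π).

Vertex 481 has 2 neighbors: 911, 305.
Vertex 315 has 2 neighbors: 563, 598.
Vertex 379 has 2 neighbors: 305, 867.
Vertex 911 has 2 neighbors: 178, 481.
G on 19 vertices is 2-regular; connected 2-regular on 19 ⇒ C_{19}.
Distinct eigenvalues (to 4 d.p.): [2.0, 1.8916, 1.5783, 1.0939, 0.491, -0.1652, -0.8034, -1.3546, -1.7589, -1.9727].
Lovász (edge-transitive): ϑ = −19·(-2*cos(pi/19))/((2)−(-2*cos(pi/19))) = 19*cos(pi/19)/(cos(pi/19) + 1).
≈ 9.434771 (to 6 d.p.).
9 ≤ 19*cos(pi/19)/(cos(pi/19) + 1) ≤ 10: both strict.

19*cos(pi/19)/(cos(pi/19) + 1)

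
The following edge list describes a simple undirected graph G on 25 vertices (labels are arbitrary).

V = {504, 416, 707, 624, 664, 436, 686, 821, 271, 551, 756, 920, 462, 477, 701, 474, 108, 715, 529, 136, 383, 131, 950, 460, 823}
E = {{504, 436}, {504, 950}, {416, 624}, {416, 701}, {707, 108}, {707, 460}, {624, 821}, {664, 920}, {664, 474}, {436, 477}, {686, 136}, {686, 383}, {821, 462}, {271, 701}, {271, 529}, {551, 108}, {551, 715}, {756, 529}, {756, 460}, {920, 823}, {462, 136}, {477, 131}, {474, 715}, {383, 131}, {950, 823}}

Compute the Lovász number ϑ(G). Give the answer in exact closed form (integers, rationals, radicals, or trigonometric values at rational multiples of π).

25*cos(pi/25)/(cos(pi/25) + 1)

N(131) = {477, 383}, |N(131)| = 2.
deg(271) = 2; N(271) = {701, 529}.
N(821) = {624, 462}, |N(821)| = 2.
Vertex 474 has 2 neighbors: 664, 715.
2-regular, N=25; this is C_{25}, the 25-cycle.
spec(A) ≈ [2.0, 1.9372, 1.7526, 1.4579, 1.0717, 0.618, 0.1256, -0.3748, -0.8516, -1.2748, -1.618, -1.8596, -1.9842] (distinct, 4 d.p.).
With N=25: ϑ(G) = 25·(-(-1)*2*cos(pi/25))/(2−(-2*cos(pi/25))) = 25*cos(pi/25)/(cos(pi/25) + 1).
Numerically 12.4505.
Lovász sandwich 12 ≤ 25*cos(pi/25)/(cos(pi/25) + 1) ≤ 13: both strict.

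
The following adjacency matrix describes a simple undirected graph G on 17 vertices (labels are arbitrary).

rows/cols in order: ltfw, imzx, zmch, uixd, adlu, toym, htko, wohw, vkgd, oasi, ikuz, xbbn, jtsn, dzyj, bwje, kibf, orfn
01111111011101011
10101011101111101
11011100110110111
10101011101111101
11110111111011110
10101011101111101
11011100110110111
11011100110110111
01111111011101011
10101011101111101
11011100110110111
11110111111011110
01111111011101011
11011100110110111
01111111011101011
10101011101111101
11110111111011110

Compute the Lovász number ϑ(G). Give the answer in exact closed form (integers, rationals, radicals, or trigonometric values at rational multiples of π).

Vertex uixd has 12 neighbors: ltfw, zmch, adlu, htko, wohw, vkgd, ikuz, xbbn, jtsn, dzyj, bwje, orfn.
Vertex ikuz has 12 neighbors: ltfw, imzx, uixd, adlu, toym, vkgd, oasi, xbbn, jtsn, bwje, kibf, orfn.
N(ltfw) = {imzx, zmch, uixd, adlu, toym, htko, wohw, oasi, ikuz, xbbn, dzyj, kibf, orfn}, |N(ltfw)| = 13.
N(oasi) = {ltfw, zmch, adlu, htko, wohw, vkgd, ikuz, xbbn, jtsn, dzyj, bwje, orfn}, |N(oasi)| = 12.
Complete multipartite on [5, 5, 4, 3]: sandwich collapses at ϑ=5.
≈ 5.00000000 (to 8 d.p.).
α=5, χ(Ḡ)=5; ϑ=5 lies between (collapsed).

5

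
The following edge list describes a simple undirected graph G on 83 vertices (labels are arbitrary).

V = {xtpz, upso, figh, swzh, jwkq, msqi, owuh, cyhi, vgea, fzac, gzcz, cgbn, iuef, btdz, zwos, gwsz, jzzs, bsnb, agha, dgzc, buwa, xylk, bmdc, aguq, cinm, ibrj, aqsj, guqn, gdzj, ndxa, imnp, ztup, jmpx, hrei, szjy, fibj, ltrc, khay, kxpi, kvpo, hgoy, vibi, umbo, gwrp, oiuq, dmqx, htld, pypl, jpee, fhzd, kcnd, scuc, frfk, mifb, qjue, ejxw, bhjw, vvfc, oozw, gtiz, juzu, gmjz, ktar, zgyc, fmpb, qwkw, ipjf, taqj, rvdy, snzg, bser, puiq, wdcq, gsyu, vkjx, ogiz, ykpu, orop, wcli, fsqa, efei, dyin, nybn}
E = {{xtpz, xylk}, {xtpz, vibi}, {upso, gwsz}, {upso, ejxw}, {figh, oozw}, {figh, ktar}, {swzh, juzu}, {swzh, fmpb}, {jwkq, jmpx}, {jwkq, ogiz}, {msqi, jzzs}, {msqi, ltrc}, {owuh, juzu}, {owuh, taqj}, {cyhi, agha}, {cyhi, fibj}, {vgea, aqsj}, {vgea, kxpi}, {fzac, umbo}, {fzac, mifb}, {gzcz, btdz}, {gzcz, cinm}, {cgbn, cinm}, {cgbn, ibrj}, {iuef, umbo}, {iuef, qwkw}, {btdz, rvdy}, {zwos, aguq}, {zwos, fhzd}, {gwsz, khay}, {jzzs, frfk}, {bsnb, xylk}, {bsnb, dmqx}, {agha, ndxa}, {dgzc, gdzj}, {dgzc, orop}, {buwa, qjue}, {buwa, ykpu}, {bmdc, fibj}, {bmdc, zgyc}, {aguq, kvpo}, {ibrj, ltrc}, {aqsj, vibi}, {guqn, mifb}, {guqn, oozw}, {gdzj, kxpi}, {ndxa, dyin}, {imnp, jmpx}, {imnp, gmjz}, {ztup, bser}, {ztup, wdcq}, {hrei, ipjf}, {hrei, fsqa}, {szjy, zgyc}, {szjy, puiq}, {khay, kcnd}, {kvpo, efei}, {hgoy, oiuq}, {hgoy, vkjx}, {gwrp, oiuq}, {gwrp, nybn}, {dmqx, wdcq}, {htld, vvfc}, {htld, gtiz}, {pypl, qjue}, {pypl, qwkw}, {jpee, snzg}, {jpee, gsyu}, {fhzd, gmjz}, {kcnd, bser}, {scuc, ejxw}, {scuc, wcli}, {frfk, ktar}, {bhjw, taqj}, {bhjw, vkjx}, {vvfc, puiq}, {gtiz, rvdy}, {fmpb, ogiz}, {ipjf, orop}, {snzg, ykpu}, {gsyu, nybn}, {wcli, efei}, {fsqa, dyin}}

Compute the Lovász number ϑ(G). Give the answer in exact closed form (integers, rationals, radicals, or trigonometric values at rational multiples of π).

N(hrei) = {ipjf, fsqa}, |N(hrei)| = 2.
deg(zwos) = 2; N(zwos) = {aguq, fhzd}.
Vertex ndxa has 2 neighbors: agha, dyin.
deg(jmpx) = 2; N(jmpx) = {jwkq, imnp}.
Every vertex has degree 2 (N=83); a single 83-cycle (edge-transitive).
spec(A) ≈ [2.0, 1.994272, 1.977121, 1.948645, 1.909008, 1.858436, 1.797219, 1.725708, 1.644312, 1.553498, 1.453785, 1.345745, 1.229997, 1.107203, 0.978068, 0.84333, 0.703762, 0.560163, 0.413355, 0.264179, 0.113491, -0.037848, -0.18897, -0.33901, -0.487108, -0.632415, -0.774101, -0.911352, -1.043383, -1.169438, -1.288794, -1.400768, -1.504719, -1.600051, -1.686218, -1.762726, -1.829138, -1.885072, -1.930209, -1.96429, -1.98712, -1.998568] (distinct, 6 d.p.).
λ_max=2, λ_min=-2*cos(pi/83); ϑ = −83·λ_min/(λ_max−λ_min) = 83*cos(pi/83)/(cos(pi/83) + 1).
= 41.48513… (decimal).
Check 41 ≤ 83*cos(pi/83)/(cos(pi/83) + 1) ≤ 42: both strict.

83*cos(pi/83)/(cos(pi/83) + 1)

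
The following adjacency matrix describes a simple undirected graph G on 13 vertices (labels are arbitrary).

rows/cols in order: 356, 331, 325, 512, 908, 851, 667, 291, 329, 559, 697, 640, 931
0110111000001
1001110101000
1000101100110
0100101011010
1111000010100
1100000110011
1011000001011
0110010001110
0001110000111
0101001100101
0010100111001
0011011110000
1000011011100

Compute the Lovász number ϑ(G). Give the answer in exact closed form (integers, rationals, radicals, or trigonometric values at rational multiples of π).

sqrt(13)

Vertex 931 has 6 neighbors: 356, 851, 667, 329, 559, 697.
N(851) = {356, 331, 291, 329, 640, 931}, |N(851)| = 6.
Vertex 512 has 6 neighbors: 331, 908, 667, 329, 559, 640.
Vertex 325 has 6 neighbors: 356, 908, 667, 291, 697, 640.
Regular of degree 6 on 13 vertices: strongly regular (13,6,2,3).
The 3 distinct eigenvalues: [6.0, 1.30278, -2.30278].
−13·(-sqrt(13)/2 - 1/2) / ((6)−(-sqrt(13)/2 - 1/2)) = sqrt(13) = ϑ(G).
≈ 3.605551275 (to 9 d.p.).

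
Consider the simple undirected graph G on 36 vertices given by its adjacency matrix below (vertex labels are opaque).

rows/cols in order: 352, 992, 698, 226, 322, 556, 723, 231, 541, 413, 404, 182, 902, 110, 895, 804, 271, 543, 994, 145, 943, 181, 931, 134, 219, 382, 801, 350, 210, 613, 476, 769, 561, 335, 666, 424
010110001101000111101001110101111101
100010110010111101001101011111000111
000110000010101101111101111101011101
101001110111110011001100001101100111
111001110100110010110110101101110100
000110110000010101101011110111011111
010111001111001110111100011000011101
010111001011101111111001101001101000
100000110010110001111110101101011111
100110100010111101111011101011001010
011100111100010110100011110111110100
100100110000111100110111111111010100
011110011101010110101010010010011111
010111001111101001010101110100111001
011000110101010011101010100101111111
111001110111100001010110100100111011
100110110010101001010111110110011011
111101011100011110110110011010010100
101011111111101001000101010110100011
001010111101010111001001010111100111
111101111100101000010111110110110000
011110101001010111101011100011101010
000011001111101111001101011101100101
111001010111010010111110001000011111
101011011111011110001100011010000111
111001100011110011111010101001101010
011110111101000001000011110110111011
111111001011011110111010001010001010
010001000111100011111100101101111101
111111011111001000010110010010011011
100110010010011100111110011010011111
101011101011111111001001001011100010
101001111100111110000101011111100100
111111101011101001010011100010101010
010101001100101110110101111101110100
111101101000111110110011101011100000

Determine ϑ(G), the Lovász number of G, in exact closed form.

deg(801) = 21; N(801) = {992, 698, 226, 322, 723, 231, 541, 413, 182, 543, 931, 134, 219, 382, 350, 210, 476, 769, 561, 666, 424}.
deg(182) = 21; N(182) = {352, 226, 723, 231, 902, 110, 895, 804, 994, 145, 181, 931, 134, 219, 382, 801, 350, 210, 613, 769, 335}.
deg(994) = 21; N(994) = {352, 698, 322, 556, 723, 231, 541, 413, 404, 182, 902, 895, 543, 181, 134, 382, 350, 210, 476, 666, 424}.
deg(556) = 21; N(556) = {226, 322, 723, 231, 110, 804, 543, 994, 943, 931, 134, 219, 382, 350, 210, 613, 769, 561, 335, 666, 424}.
21-regular, N=36; Kneser-type, 2-subsets of [9].
spec(A) ≈ [21.0, 1.0, -6.0] (distinct, 6 d.p.).
ϑ = −N·λ_min/(λ_max−λ_min) = −36·(-6)/(21−(-6)) = 8.
Numerically 8.0000000.

8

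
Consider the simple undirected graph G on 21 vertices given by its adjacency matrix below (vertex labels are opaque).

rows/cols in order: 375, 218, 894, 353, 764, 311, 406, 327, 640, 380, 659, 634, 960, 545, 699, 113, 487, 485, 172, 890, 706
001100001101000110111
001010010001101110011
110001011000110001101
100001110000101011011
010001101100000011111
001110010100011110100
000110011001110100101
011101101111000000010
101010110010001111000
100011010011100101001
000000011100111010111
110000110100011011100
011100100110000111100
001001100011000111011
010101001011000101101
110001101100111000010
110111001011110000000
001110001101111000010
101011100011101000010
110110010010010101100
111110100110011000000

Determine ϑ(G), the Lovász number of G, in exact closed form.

deg(634) = 10; N(634) = {375, 218, 406, 327, 380, 545, 699, 487, 485, 172}.
N(113) = {375, 218, 311, 406, 640, 380, 960, 545, 699, 890}, |N(113)| = 10.
N(545) = {894, 311, 406, 659, 634, 113, 487, 485, 890, 706}, |N(545)| = 10.
deg(375) = 10; N(375) = {894, 353, 640, 380, 634, 113, 487, 172, 890, 706}.
21-vertex 10-regular graph: this is K(7,2), the Kneser graph.
Distinct eigenvalues (to 4 d.p.): [10.0, 1.0, -4.0].
With N=21: ϑ(G) = 21·(-1*(-4))/(10−(-4)) = 6.
= 6.000000000… (decimal).

6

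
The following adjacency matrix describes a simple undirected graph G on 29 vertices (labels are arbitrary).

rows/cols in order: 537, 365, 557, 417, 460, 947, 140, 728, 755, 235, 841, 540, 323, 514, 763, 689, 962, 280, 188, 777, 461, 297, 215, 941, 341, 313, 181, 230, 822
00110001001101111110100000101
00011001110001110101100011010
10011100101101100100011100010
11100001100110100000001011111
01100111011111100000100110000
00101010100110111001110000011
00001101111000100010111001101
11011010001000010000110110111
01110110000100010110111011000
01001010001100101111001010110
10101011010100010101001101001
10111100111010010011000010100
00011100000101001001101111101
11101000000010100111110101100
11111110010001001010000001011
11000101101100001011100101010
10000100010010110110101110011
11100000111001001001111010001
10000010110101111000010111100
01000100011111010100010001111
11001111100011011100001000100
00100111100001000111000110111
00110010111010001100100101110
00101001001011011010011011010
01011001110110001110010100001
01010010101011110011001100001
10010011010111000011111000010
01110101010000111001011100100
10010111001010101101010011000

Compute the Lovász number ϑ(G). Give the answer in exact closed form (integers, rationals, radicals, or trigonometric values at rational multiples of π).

sqrt(29)

Vertex 557 has 14 neighbors: 537, 417, 460, 947, 755, 841, 540, 514, 763, 280, 297, 215, 941, 230.
N(763) = {537, 365, 557, 417, 460, 947, 140, 235, 514, 962, 188, 313, 230, 822}, |N(763)| = 14.
deg(188) = 14; N(188) = {537, 140, 755, 235, 540, 514, 763, 689, 962, 297, 941, 341, 313, 181}.
N(962) = {537, 947, 235, 323, 763, 689, 280, 188, 461, 215, 941, 341, 230, 822}, |N(962)| = 14.
G on 29 vertices is 14-regular; SR(29,14,6,7) — a Paley graph.
Distinct eigenvalues (to 6 d.p.): [14.0, 2.192582, -3.192582].
λ_max=14, λ_min=-sqrt(29)/2 - 1/2; ϑ = −29·λ_min/(λ_max−λ_min) = sqrt(29).
= 5.385165… (decimal).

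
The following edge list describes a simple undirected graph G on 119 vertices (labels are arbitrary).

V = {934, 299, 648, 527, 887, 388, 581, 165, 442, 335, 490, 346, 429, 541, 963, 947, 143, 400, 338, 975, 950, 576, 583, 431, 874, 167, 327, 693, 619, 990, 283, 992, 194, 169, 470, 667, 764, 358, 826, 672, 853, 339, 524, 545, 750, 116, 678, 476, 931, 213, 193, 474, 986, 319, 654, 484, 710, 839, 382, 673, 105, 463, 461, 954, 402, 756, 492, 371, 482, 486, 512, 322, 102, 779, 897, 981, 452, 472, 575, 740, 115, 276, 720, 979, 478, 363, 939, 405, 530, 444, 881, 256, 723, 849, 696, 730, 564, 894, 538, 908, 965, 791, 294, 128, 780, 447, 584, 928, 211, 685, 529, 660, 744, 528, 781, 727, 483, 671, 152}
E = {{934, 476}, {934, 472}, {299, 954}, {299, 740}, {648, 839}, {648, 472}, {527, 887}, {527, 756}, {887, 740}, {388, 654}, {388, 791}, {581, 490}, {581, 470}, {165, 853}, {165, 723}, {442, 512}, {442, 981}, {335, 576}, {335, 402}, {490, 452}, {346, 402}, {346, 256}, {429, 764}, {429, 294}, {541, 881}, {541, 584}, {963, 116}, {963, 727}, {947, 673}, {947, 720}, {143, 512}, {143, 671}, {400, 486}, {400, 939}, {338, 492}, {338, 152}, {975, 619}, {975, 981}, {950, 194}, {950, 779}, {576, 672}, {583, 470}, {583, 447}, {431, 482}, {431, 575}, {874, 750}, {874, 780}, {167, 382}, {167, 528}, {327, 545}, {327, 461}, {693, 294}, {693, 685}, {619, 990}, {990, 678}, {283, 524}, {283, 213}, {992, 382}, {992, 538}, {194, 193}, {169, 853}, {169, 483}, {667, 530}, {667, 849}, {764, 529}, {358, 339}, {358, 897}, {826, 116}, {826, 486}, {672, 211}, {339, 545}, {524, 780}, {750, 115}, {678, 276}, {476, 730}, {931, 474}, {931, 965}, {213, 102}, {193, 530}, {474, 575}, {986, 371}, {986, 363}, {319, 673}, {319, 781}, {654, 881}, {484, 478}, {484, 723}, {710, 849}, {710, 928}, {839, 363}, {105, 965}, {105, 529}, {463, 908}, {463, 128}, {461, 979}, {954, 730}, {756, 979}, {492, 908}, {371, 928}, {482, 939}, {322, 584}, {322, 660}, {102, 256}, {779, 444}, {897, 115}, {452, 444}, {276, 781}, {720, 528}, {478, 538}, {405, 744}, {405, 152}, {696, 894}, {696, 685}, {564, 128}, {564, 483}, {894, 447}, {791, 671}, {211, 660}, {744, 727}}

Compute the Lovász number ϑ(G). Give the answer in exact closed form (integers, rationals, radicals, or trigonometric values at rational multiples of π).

119*cos(pi/119)/(cos(pi/119) + 1)

N(256) = {346, 102}, |N(256)| = 2.
Vertex 482 has 2 neighbors: 431, 939.
deg(483) = 2; N(483) = {169, 564}.
N(115) = {750, 897}, |N(115)| = 2.
Regular of degree 2 on 119 vertices: this is C_{119}, the 119-cycle.
spec(A) ≈ [2.0, 1.997213, 1.988859, 1.974962, 1.95556, 1.930708, 1.900475, 1.864944, 1.824216, 1.778403, 1.727634, 1.672049, 1.611804, 1.547067, 1.478018, 1.404849, 1.327765, 1.24698, 1.162719, 1.075218, 0.984719, 0.891477, 0.795749, 0.697804, 0.597914, 0.496357, 0.393417, 0.28938, 0.184537, 0.079179, -0.026399, -0.131904, -0.237041, -0.341517, -0.445042, -0.547326, -0.648085, -0.747037, -0.843907, -0.938425, -1.030328, -1.119358, -1.205269, -1.287821, -1.366783, -1.441936, -1.51307, -1.579986, -1.642499, -1.700434, -1.75363, -1.801938, -1.845223, -1.883366, -1.916259, -1.943812, -1.965946, -1.982601, -1.993731, -1.999303] (distinct, 6 d.p.).
Lovász (edge-transitive): ϑ = −119·(-2*cos(pi/119))/((2)−(-2*cos(pi/119))) = 119*cos(pi/119)/(cos(pi/119) + 1).
ϑ(G) ≈ 59.48963156.
α=59, χ(Ḡ)=60; ϑ=119*cos(pi/119)/(cos(pi/119) + 1) lies between (both strict).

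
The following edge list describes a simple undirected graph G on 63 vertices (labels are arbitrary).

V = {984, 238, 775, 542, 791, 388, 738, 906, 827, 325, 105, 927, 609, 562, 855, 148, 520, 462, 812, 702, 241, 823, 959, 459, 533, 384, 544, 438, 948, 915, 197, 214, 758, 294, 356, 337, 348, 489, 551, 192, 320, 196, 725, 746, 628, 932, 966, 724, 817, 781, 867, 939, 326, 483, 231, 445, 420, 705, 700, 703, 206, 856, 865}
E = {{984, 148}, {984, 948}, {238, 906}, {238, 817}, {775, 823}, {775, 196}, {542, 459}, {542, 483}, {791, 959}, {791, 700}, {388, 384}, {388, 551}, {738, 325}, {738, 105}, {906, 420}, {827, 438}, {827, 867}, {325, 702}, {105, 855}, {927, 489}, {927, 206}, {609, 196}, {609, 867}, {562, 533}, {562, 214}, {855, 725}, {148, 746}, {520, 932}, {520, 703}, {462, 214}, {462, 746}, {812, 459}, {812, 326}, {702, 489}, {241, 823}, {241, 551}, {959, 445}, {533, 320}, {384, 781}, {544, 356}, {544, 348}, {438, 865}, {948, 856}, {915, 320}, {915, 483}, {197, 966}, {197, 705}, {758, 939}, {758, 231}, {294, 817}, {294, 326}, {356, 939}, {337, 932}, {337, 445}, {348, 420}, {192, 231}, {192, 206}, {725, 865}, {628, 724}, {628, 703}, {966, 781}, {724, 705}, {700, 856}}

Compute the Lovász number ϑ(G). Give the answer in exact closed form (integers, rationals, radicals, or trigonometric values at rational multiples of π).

63*cos(pi/63)/(cos(pi/63) + 1)

deg(702) = 2; N(702) = {325, 489}.
deg(725) = 2; N(725) = {855, 865}.
N(856) = {948, 700}, |N(856)| = 2.
N(781) = {384, 966}, |N(781)| = 2.
Regular of degree 2 on 63 vertices: connected 2-regular on 63 ⇒ C_{63}.
Distinct eigenvalues (to 4 d.p.): [2.0, 1.9901, 1.9603, 1.9111, 1.843, 1.7564, 1.6525, 1.5321, 1.3965, 1.247, 1.0851, 0.9124, 0.7307, 0.5417, 0.3473, 0.1495, -0.0499, -0.2487, -0.445, -0.637, -0.8226, -1.0, -1.1675, -1.3234, -1.4661, -1.5943, -1.7066, -1.8019, -1.8794, -1.9382, -1.9777, -1.9975].
−63·(-2*cos(pi/63)) / ((2)−(-2*cos(pi/63))) = 63*cos(pi/63)/(cos(pi/63) + 1) = ϑ(G).
= 31.48040933… (decimal).
Check 31 ≤ 63*cos(pi/63)/(cos(pi/63) + 1) ≤ 32: both strict.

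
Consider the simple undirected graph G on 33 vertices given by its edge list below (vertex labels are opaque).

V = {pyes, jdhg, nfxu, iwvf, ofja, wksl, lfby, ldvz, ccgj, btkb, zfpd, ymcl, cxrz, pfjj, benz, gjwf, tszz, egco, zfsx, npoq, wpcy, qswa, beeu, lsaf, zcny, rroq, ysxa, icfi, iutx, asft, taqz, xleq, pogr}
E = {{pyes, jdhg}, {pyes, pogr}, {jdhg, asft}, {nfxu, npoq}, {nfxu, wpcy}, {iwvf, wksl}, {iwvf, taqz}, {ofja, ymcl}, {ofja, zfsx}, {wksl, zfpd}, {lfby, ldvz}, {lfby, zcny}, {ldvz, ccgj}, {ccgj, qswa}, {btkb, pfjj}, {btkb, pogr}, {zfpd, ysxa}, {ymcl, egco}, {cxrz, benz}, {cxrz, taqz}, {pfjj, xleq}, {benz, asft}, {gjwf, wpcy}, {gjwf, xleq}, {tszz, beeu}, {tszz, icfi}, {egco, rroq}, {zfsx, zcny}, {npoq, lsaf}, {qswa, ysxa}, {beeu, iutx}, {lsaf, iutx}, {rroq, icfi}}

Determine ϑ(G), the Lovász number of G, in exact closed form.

33*cos(pi/33)/(cos(pi/33) + 1)

deg(wksl) = 2; N(wksl) = {iwvf, zfpd}.
Vertex btkb has 2 neighbors: pfjj, pogr.
deg(pfjj) = 2; N(pfjj) = {btkb, xleq}.
N(lfby) = {ldvz, zcny}, |N(lfby)| = 2.
G on 33 vertices is 2-regular; the odd cycle C_{33}.
Distinct eigenvalues (to 4 d.p.): [2.0, 1.9639, 1.8567, 1.6825, 1.4475, 1.1601, 0.8308, 0.4715, 0.0952, -0.2846, -0.6541, -1.0, -1.3097, -1.5721, -1.7777, -1.919, -1.9909].
λ_max=2, λ_min=-2*cos(pi/33); ϑ = −33·λ_min/(λ_max−λ_min) = 33*cos(pi/33)/(cos(pi/33) + 1).
= 16.4625586… (decimal).
Check 16 ≤ 33*cos(pi/33)/(cos(pi/33) + 1) ≤ 17: both strict.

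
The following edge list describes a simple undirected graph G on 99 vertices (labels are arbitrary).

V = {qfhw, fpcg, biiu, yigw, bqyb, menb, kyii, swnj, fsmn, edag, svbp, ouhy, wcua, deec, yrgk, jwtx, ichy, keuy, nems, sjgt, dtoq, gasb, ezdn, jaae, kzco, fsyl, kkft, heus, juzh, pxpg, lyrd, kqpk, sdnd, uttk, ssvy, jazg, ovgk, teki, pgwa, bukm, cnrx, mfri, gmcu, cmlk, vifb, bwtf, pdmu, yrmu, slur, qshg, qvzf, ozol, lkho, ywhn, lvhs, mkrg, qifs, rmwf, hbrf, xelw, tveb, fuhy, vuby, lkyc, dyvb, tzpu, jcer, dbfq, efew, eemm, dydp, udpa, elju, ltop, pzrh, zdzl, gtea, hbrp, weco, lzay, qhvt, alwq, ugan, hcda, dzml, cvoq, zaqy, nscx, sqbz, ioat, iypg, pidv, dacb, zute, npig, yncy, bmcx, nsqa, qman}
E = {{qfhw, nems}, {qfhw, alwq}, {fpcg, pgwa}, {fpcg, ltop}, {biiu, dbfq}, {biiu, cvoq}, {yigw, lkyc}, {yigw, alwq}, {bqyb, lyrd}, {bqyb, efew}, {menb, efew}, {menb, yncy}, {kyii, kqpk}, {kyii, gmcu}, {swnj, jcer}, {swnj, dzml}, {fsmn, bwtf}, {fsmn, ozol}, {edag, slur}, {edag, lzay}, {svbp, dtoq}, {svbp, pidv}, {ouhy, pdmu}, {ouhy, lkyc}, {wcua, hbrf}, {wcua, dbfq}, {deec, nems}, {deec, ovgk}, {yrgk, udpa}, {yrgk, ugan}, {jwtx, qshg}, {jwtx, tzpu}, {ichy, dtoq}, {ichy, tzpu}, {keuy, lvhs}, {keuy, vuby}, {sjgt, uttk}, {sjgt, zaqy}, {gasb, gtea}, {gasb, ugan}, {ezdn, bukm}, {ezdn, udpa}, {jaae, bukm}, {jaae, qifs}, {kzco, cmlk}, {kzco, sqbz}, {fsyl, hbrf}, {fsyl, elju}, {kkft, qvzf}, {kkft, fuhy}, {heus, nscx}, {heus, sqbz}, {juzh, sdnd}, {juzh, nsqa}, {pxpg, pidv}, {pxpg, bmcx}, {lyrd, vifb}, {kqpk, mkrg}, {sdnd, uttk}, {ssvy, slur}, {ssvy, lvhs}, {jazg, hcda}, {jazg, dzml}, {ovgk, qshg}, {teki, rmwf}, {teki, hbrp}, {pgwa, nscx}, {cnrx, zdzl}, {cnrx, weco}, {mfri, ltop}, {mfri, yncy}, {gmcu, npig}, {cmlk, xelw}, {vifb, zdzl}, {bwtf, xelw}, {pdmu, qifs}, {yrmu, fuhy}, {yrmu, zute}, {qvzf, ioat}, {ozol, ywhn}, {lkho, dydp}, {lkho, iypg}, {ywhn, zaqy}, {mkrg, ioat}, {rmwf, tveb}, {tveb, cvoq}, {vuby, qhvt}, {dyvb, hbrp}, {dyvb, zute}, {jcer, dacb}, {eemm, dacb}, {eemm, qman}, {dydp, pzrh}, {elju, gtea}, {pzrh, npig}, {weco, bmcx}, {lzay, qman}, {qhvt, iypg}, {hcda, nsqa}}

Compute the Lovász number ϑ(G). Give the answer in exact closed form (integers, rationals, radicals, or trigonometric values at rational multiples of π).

Vertex weco has 2 neighbors: cnrx, bmcx.
deg(npig) = 2; N(npig) = {gmcu, pzrh}.
deg(dyvb) = 2; N(dyvb) = {hbrp, zute}.
deg(swnj) = 2; N(swnj) = {jcer, dzml}.
deg(v) = 2 for all v (|V|=99); the odd cycle C_{99}.
Distinct eigenvalues (to 5 d.p.): [2.0, 1.99597, 1.98391, 1.96386, 1.9359, 1.90014, 1.85674, 1.80585, 1.7477, 1.68251, 1.61054, 1.53209, 1.44747, 1.35702, 1.26111, 1.16011, 1.05445, 0.94454, 0.83083, 0.71377, 0.59384, 0.47152, 0.3473, 0.22168, 0.09516, -0.03173, -0.1585, -0.28463, -0.40961, -0.53295, -0.65414, -0.77269, -0.88813, -1.0, -1.10784, -1.21122, -1.30972, -1.40295, -1.49053, -1.57211, -1.64735, -1.71597, -1.77767, -1.83222, -1.87939, -1.91899, -1.95086, -1.97488, -1.99094, -1.99899].
−99·(-2*cos(pi/99)) / ((2)−(-2*cos(pi/99))) = 99*cos(pi/99)/(cos(pi/99) + 1) = ϑ(G).
= 49.487536287… (decimal).
Sandwich: α(G)=49 ≤ ϑ(G)=99*cos(pi/99)/(cos(pi/99) + 1) ≤ χ(Ḡ)=50 (both strict).

99*cos(pi/99)/(cos(pi/99) + 1)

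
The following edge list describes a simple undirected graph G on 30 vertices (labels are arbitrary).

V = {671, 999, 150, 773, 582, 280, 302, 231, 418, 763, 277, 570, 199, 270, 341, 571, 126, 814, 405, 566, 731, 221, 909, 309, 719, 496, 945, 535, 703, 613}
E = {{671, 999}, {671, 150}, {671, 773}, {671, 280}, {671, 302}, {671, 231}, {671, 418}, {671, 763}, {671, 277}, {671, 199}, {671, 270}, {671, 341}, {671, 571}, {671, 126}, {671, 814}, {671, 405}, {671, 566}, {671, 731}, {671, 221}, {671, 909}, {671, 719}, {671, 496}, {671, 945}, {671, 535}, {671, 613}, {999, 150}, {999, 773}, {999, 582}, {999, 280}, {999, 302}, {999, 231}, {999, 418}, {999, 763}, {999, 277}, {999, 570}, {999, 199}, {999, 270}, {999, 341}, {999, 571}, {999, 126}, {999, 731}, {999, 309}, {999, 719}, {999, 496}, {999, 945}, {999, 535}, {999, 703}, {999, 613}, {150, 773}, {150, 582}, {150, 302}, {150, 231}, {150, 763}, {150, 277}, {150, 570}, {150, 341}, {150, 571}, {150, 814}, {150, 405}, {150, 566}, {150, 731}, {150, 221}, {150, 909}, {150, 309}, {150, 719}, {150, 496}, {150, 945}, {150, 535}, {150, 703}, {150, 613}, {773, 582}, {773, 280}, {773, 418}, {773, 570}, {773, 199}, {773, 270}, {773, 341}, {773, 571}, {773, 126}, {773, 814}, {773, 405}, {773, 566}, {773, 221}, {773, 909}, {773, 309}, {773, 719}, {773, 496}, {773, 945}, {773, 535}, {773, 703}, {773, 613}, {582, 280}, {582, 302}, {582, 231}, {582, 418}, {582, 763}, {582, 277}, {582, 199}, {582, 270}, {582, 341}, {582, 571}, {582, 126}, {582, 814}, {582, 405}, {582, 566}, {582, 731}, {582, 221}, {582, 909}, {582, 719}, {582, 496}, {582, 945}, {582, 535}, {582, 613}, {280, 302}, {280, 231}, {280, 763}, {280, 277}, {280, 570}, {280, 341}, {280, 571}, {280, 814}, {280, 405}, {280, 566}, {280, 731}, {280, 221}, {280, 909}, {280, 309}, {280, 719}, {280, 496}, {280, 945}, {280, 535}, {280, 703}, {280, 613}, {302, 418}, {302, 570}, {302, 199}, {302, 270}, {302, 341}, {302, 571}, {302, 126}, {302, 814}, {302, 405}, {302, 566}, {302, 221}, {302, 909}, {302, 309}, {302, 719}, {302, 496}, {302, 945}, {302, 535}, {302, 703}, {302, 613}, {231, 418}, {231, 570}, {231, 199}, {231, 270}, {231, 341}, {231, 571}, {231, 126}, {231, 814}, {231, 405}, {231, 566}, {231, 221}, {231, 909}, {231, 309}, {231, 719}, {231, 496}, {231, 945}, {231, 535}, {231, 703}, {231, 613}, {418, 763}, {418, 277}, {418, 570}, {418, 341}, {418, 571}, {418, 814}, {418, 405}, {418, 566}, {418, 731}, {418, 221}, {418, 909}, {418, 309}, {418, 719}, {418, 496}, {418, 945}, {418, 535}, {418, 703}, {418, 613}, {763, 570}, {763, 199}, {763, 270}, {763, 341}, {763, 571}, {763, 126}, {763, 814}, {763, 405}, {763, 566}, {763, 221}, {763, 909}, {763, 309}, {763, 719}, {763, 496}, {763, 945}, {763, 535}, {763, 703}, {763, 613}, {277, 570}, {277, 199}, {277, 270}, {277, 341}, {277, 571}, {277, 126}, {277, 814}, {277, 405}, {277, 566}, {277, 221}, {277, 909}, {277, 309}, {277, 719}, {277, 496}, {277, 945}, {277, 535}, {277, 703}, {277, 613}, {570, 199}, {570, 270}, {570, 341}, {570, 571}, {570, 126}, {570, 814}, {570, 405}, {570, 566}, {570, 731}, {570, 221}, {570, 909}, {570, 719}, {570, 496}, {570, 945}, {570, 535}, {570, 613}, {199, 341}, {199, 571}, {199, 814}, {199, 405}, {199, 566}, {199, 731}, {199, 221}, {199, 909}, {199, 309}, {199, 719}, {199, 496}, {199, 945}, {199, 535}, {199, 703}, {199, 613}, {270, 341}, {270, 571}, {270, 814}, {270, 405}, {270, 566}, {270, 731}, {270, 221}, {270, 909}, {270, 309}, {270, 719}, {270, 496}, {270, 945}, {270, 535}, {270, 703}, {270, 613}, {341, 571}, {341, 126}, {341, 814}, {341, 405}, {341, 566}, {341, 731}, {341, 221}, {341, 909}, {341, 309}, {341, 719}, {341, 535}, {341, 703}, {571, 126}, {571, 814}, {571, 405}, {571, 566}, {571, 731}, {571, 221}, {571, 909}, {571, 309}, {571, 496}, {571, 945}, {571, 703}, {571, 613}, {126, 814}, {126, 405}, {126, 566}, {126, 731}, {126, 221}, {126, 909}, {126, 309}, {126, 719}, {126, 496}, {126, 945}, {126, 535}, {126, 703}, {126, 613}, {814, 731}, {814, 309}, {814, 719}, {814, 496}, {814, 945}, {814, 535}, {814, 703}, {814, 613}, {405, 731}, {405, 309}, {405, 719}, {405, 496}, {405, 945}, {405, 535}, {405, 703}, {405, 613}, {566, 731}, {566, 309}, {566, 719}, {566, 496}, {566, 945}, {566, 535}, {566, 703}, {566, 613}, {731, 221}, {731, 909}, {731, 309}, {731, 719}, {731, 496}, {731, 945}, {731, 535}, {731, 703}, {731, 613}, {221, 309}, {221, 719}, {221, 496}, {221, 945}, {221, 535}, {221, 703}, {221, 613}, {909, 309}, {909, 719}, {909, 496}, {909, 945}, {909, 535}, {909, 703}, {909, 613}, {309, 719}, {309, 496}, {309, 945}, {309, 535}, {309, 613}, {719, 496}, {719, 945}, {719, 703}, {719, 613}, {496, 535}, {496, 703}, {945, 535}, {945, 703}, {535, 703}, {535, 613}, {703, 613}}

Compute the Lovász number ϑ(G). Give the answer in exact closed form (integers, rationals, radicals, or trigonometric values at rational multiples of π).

6

Vertex 731 has 24 neighbors: 671, 999, 150, 582, 280, 418, 570, 199, 270, 341, 571, 126, 814, 405, 566, 221, 909, 309, 719, 496, 945, 535, 703, 613.
N(405) = {671, 150, 773, 582, 280, 302, 231, 418, 763, 277, 570, 199, 270, 341, 571, 126, 731, 309, 719, 496, 945, 535, 703, 613}, |N(405)| = 24.
deg(309) = 25; N(309) = {999, 150, 773, 280, 302, 231, 418, 763, 277, 199, 270, 341, 571, 126, 814, 405, 566, 731, 221, 909, 719, 496, 945, 535, 613}.
deg(773) = 24; N(773) = {671, 999, 150, 582, 280, 418, 570, 199, 270, 341, 571, 126, 814, 405, 566, 221, 909, 309, 719, 496, 945, 535, 703, 613}.
G = K_{6,6,6,5,4,3}: α = 6 = χ(Ḡ), so ϑ = 6.
≈ 6.0000000 (to 7 d.p.).
6 ≤ 6 ≤ 6: collapsed.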